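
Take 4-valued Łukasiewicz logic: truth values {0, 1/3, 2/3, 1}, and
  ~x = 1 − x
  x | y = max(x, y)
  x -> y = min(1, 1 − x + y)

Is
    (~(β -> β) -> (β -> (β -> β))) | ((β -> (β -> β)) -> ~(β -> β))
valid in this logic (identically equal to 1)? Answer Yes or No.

β = 0 ↦ 1
β = 1/3 ↦ 1
β = 2/3 ↦ 1
β = 1 ↦ 1
Every assignment gives a value ≥ 1.

Yes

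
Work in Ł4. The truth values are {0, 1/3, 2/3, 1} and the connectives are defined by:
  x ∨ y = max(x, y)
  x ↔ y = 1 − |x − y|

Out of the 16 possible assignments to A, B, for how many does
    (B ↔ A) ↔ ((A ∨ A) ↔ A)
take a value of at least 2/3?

A = 0, B = 0 ↦ 1  ≥
A = 0, B = 1/3 ↦ 2/3  ≥
A = 0, B = 2/3 ↦ 1/3  <
A = 0, B = 1 ↦ 0  <
A = 1/3, B = 0 ↦ 2/3  ≥
A = 1/3, B = 1/3 ↦ 1  ≥
A = 1/3, B = 2/3 ↦ 2/3  ≥
A = 1/3, B = 1 ↦ 1/3  <
A = 2/3, B = 0 ↦ 1/3  <
A = 2/3, B = 1/3 ↦ 2/3  ≥
A = 2/3, B = 2/3 ↦ 1  ≥
A = 2/3, B = 1 ↦ 2/3  ≥
A = 1, B = 0 ↦ 0  <
A = 1, B = 1/3 ↦ 1/3  <
A = 1, B = 2/3 ↦ 2/3  ≥
A = 1, B = 1 ↦ 1  ≥
So 10 of the 16 assignments meet the threshold.

10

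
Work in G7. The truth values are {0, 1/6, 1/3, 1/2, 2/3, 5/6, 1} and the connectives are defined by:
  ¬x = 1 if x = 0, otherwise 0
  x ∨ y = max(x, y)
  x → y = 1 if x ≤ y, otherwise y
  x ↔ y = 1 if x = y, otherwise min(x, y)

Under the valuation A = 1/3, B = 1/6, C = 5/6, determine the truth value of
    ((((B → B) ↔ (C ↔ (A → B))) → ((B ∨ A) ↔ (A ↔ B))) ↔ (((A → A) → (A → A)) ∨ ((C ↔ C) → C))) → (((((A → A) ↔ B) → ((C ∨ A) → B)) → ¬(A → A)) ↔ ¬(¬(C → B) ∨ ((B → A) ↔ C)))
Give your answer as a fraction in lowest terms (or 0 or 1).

B → B = 1/6 → 1/6 = 1
A → B = 1/3 → 1/6 = 1/6
C ↔ (A → B) = 5/6 ↔ 1/6 = 1/6
(B → B) ↔ (C ↔ (A → B)) = 1 ↔ 1/6 = 1/6
B ∨ A = 1/6 ∨ 1/3 = 1/3
A ↔ B = 1/3 ↔ 1/6 = 1/6
(B ∨ A) ↔ (A ↔ B) = 1/3 ↔ 1/6 = 1/6
((B → B) ↔ (C ↔ (A → B))) → ((B ∨ A) ↔ (A ↔ B)) = 1/6 → 1/6 = 1
A → A = 1/3 → 1/3 = 1
A → A = 1/3 → 1/3 = 1
(A → A) → (A → A) = 1 → 1 = 1
C ↔ C = 5/6 ↔ 5/6 = 1
(C ↔ C) → C = 1 → 5/6 = 5/6
((A → A) → (A → A)) ∨ ((C ↔ C) → C) = 1 ∨ 5/6 = 1
(((B → B) ↔ (C ↔ (A → B))) → ((B ∨ A) ↔ (A ↔ B))) ↔ (((A → A) → (A → A)) ∨ ((C ↔ C) → C)) = 1 ↔ 1 = 1
A → A = 1/3 → 1/3 = 1
(A → A) ↔ B = 1 ↔ 1/6 = 1/6
C ∨ A = 5/6 ∨ 1/3 = 5/6
(C ∨ A) → B = 5/6 → 1/6 = 1/6
((A → A) ↔ B) → ((C ∨ A) → B) = 1/6 → 1/6 = 1
A → A = 1/3 → 1/3 = 1
¬(A → A) = ¬1 = 0
(((A → A) ↔ B) → ((C ∨ A) → B)) → ¬(A → A) = 1 → 0 = 0
C → B = 5/6 → 1/6 = 1/6
¬(C → B) = ¬1/6 = 0
B → A = 1/6 → 1/3 = 1
(B → A) ↔ C = 1 ↔ 5/6 = 5/6
¬(C → B) ∨ ((B → A) ↔ C) = 0 ∨ 5/6 = 5/6
¬(¬(C → B) ∨ ((B → A) ↔ C)) = ¬5/6 = 0
((((A → A) ↔ B) → ((C ∨ A) → B)) → ¬(A → A)) ↔ ¬(¬(C → B) ∨ ((B → A) ↔ C)) = 0 ↔ 0 = 1
((((B → B) ↔ (C ↔ (A → B))) → ((B ∨ A) ↔ (A ↔ B))) ↔ (((A → A) → (A → A)) ∨ ((C ↔ C) → C))) → (((((A → A) ↔ B) → ((C ∨ A) → B)) → ¬(A → A)) ↔ ¬(¬(C → B) ∨ ((B → A) ↔ C))) = 1 → 1 = 1

1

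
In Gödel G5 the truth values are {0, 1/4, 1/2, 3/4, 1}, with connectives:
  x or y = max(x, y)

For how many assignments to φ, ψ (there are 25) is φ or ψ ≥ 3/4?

value 1: 9 assignments (counts)
value 3/4: 7 assignments (counts)
value 1/2: 5 assignments
value 1/4: 3 assignments
value 0: 1 assignment
So 16 of the 25 assignments meet the threshold.

16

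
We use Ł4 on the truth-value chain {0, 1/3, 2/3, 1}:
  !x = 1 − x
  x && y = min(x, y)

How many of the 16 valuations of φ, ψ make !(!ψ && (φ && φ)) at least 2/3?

12

φ = 0, ψ = 0 ↦ 1  ≥
φ = 0, ψ = 1/3 ↦ 1  ≥
φ = 0, ψ = 2/3 ↦ 1  ≥
φ = 0, ψ = 1 ↦ 1  ≥
φ = 1/3, ψ = 0 ↦ 2/3  ≥
φ = 1/3, ψ = 1/3 ↦ 2/3  ≥
φ = 1/3, ψ = 2/3 ↦ 2/3  ≥
φ = 1/3, ψ = 1 ↦ 1  ≥
φ = 2/3, ψ = 0 ↦ 1/3  <
φ = 2/3, ψ = 1/3 ↦ 1/3  <
φ = 2/3, ψ = 2/3 ↦ 2/3  ≥
φ = 2/3, ψ = 1 ↦ 1  ≥
φ = 1, ψ = 0 ↦ 0  <
φ = 1, ψ = 1/3 ↦ 1/3  <
φ = 1, ψ = 2/3 ↦ 2/3  ≥
φ = 1, ψ = 1 ↦ 1  ≥
So 12 of the 16 assignments meet the threshold.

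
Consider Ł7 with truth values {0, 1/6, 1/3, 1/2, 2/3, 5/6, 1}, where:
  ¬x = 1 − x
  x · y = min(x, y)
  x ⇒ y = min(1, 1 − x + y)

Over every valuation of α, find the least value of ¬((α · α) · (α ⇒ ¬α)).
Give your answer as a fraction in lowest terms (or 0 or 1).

1/3

Take α = 2/3:
α · α = 2/3 · 2/3 = 2/3
¬α = ¬2/3 = 1/3
α ⇒ ¬α = 2/3 ⇒ 1/3 = 2/3
(α · α) · (α ⇒ ¬α) = 2/3 · 2/3 = 2/3
¬((α · α) · (α ⇒ ¬α)) = ¬2/3 = 1/3
No assignment yields a value below 1/3, so this is the minimum.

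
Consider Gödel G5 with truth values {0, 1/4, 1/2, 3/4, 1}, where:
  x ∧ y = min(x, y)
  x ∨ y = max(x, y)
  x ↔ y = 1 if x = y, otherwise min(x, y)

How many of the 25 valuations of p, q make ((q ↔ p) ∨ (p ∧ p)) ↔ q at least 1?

value 1: 1 assignment (counts)
value 3/4: 3 assignments
value 1/2: 5 assignments
value 1/4: 7 assignments
value 0: 9 assignments
So 1 of the 25 assignments meets the threshold.

1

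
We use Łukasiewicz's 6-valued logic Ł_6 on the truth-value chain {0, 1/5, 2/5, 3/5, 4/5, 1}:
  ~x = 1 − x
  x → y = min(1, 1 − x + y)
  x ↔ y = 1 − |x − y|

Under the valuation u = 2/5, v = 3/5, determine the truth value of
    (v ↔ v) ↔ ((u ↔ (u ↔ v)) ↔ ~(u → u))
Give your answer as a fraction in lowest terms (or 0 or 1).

2/5

v ↔ v = 3/5 ↔ 3/5 = 1
u ↔ v = 2/5 ↔ 3/5 = 4/5
u ↔ (u ↔ v) = 2/5 ↔ 4/5 = 3/5
u → u = 2/5 → 2/5 = 1
~(u → u) = ~1 = 0
(u ↔ (u ↔ v)) ↔ ~(u → u) = 3/5 ↔ 0 = 2/5
(v ↔ v) ↔ ((u ↔ (u ↔ v)) ↔ ~(u → u)) = 1 ↔ 2/5 = 2/5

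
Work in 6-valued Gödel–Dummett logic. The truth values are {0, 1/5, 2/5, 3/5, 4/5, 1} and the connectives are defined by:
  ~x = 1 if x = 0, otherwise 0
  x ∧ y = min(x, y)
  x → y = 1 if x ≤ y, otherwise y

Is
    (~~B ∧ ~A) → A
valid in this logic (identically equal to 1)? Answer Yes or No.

No

Counterexample: take A = 0, B = 1/5.
~B = ~1/5 = 0
~~B = ~0 = 1
~A = ~0 = 1
~~B ∧ ~A = 1 ∧ 1 = 1
(~~B ∧ ~A) → A = 1 → 0 = 0
This gives 0 ≠ 1.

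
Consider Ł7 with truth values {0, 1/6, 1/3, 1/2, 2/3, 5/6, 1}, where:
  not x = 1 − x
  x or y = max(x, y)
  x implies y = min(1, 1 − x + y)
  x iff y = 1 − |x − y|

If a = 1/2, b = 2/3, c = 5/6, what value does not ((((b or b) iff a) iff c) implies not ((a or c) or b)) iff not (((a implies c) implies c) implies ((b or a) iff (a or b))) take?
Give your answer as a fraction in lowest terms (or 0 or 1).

b or b = 2/3 or 2/3 = 2/3
(b or b) iff a = 2/3 iff 1/2 = 5/6
((b or b) iff a) iff c = 5/6 iff 5/6 = 1
a or c = 1/2 or 5/6 = 5/6
(a or c) or b = 5/6 or 2/3 = 5/6
not ((a or c) or b) = not 5/6 = 1/6
(((b or b) iff a) iff c) implies not ((a or c) or b) = 1 implies 1/6 = 1/6
not ((((b or b) iff a) iff c) implies not ((a or c) or b)) = not 1/6 = 5/6
a implies c = 1/2 implies 5/6 = 1
(a implies c) implies c = 1 implies 5/6 = 5/6
b or a = 2/3 or 1/2 = 2/3
a or b = 1/2 or 2/3 = 2/3
(b or a) iff (a or b) = 2/3 iff 2/3 = 1
((a implies c) implies c) implies ((b or a) iff (a or b)) = 5/6 implies 1 = 1
not (((a implies c) implies c) implies ((b or a) iff (a or b))) = not 1 = 0
not ((((b or b) iff a) iff c) implies not ((a or c) or b)) iff not (((a implies c) implies c) implies ((b or a) iff (a or b))) = 5/6 iff 0 = 1/6

1/6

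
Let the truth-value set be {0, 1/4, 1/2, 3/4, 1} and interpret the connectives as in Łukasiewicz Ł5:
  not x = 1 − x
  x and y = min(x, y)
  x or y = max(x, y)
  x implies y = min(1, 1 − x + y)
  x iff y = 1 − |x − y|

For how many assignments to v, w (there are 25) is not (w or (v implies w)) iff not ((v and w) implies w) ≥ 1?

value 1: 15 assignments (counts)
value 3/4: 4 assignments
value 1/2: 3 assignments
value 1/4: 2 assignments
value 0: 1 assignment
So 15 of the 25 assignments meet the threshold.

15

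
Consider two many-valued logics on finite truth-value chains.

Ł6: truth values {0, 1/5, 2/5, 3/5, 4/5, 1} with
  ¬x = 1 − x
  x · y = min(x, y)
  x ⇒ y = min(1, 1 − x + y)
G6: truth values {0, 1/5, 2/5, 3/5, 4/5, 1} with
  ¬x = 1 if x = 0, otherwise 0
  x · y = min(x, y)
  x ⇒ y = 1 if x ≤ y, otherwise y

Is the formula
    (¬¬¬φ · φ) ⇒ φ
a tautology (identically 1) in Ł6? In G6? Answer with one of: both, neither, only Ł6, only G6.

both

In Ł6: every assignment gives 1 — tautology.
In G6: every assignment gives 1 — tautology.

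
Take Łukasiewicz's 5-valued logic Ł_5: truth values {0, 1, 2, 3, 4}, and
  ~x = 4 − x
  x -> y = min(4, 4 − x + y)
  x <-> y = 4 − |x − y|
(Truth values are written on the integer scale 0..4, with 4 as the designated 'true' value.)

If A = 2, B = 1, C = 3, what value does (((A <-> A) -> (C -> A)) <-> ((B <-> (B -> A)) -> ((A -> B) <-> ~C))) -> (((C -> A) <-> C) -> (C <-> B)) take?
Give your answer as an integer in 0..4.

3

A <-> A = 2 <-> 2 = 4
C -> A = 3 -> 2 = 3
(A <-> A) -> (C -> A) = 4 -> 3 = 3
B -> A = 1 -> 2 = 4
B <-> (B -> A) = 1 <-> 4 = 1
A -> B = 2 -> 1 = 3
~C = ~3 = 1
(A -> B) <-> ~C = 3 <-> 1 = 2
(B <-> (B -> A)) -> ((A -> B) <-> ~C) = 1 -> 2 = 4
((A <-> A) -> (C -> A)) <-> ((B <-> (B -> A)) -> ((A -> B) <-> ~C)) = 3 <-> 4 = 3
C -> A = 3 -> 2 = 3
(C -> A) <-> C = 3 <-> 3 = 4
C <-> B = 3 <-> 1 = 2
((C -> A) <-> C) -> (C <-> B) = 4 -> 2 = 2
(((A <-> A) -> (C -> A)) <-> ((B <-> (B -> A)) -> ((A -> B) <-> ~C))) -> (((C -> A) <-> C) -> (C <-> B)) = 3 -> 2 = 3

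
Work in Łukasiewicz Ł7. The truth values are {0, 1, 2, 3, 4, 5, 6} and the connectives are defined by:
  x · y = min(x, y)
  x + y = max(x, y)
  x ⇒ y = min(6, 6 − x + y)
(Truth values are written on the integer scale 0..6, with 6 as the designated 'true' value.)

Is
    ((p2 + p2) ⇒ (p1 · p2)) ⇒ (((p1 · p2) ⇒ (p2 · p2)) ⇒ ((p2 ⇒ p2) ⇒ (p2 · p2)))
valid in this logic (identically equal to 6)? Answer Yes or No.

No

Counterexample: take p1 = 0, p2 = 0.
p2 + p2 = 0 + 0 = 0
p1 · p2 = 0 · 0 = 0
(p2 + p2) ⇒ (p1 · p2) = 0 ⇒ 0 = 6
p1 · p2 = 0 · 0 = 0
p2 · p2 = 0 · 0 = 0
(p1 · p2) ⇒ (p2 · p2) = 0 ⇒ 0 = 6
p2 ⇒ p2 = 0 ⇒ 0 = 6
p2 · p2 = 0 · 0 = 0
(p2 ⇒ p2) ⇒ (p2 · p2) = 6 ⇒ 0 = 0
((p1 · p2) ⇒ (p2 · p2)) ⇒ ((p2 ⇒ p2) ⇒ (p2 · p2)) = 6 ⇒ 0 = 0
((p2 + p2) ⇒ (p1 · p2)) ⇒ (((p1 · p2) ⇒ (p2 · p2)) ⇒ ((p2 ⇒ p2) ⇒ (p2 · p2))) = 6 ⇒ 0 = 0
This gives 0 ≠ 6.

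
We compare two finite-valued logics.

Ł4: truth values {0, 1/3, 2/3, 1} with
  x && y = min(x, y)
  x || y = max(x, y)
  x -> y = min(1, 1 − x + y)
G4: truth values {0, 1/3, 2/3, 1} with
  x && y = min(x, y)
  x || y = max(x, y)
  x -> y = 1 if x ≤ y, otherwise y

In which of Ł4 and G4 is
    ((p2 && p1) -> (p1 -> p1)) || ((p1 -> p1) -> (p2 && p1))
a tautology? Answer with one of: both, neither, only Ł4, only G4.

In Ł4: every assignment gives 1 — tautology.
In G4: every assignment gives 1 — tautology.

both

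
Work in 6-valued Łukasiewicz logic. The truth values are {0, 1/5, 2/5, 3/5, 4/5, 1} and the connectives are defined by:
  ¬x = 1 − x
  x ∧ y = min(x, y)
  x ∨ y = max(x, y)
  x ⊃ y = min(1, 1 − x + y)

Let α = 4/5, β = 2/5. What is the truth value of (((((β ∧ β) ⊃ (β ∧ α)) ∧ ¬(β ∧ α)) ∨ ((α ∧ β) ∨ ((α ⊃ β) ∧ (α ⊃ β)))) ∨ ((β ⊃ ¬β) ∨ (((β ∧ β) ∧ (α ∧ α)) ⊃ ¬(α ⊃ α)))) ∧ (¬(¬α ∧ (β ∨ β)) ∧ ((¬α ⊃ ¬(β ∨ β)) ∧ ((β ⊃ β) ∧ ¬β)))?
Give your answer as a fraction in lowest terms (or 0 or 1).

3/5

β ∧ β = 2/5 ∧ 2/5 = 2/5
β ∧ α = 2/5 ∧ 4/5 = 2/5
(β ∧ β) ⊃ (β ∧ α) = 2/5 ⊃ 2/5 = 1
β ∧ α = 2/5 ∧ 4/5 = 2/5
¬(β ∧ α) = ¬2/5 = 3/5
((β ∧ β) ⊃ (β ∧ α)) ∧ ¬(β ∧ α) = 1 ∧ 3/5 = 3/5
α ∧ β = 4/5 ∧ 2/5 = 2/5
α ⊃ β = 4/5 ⊃ 2/5 = 3/5
α ⊃ β = 4/5 ⊃ 2/5 = 3/5
(α ⊃ β) ∧ (α ⊃ β) = 3/5 ∧ 3/5 = 3/5
(α ∧ β) ∨ ((α ⊃ β) ∧ (α ⊃ β)) = 2/5 ∨ 3/5 = 3/5
(((β ∧ β) ⊃ (β ∧ α)) ∧ ¬(β ∧ α)) ∨ ((α ∧ β) ∨ ((α ⊃ β) ∧ (α ⊃ β))) = 3/5 ∨ 3/5 = 3/5
¬β = ¬2/5 = 3/5
β ⊃ ¬β = 2/5 ⊃ 3/5 = 1
β ∧ β = 2/5 ∧ 2/5 = 2/5
α ∧ α = 4/5 ∧ 4/5 = 4/5
(β ∧ β) ∧ (α ∧ α) = 2/5 ∧ 4/5 = 2/5
α ⊃ α = 4/5 ⊃ 4/5 = 1
¬(α ⊃ α) = ¬1 = 0
((β ∧ β) ∧ (α ∧ α)) ⊃ ¬(α ⊃ α) = 2/5 ⊃ 0 = 3/5
(β ⊃ ¬β) ∨ (((β ∧ β) ∧ (α ∧ α)) ⊃ ¬(α ⊃ α)) = 1 ∨ 3/5 = 1
((((β ∧ β) ⊃ (β ∧ α)) ∧ ¬(β ∧ α)) ∨ ((α ∧ β) ∨ ((α ⊃ β) ∧ (α ⊃ β)))) ∨ ((β ⊃ ¬β) ∨ (((β ∧ β) ∧ (α ∧ α)) ⊃ ¬(α ⊃ α))) = 3/5 ∨ 1 = 1
¬α = ¬4/5 = 1/5
β ∨ β = 2/5 ∨ 2/5 = 2/5
¬α ∧ (β ∨ β) = 1/5 ∧ 2/5 = 1/5
¬(¬α ∧ (β ∨ β)) = ¬1/5 = 4/5
¬α = ¬4/5 = 1/5
β ∨ β = 2/5 ∨ 2/5 = 2/5
¬(β ∨ β) = ¬2/5 = 3/5
¬α ⊃ ¬(β ∨ β) = 1/5 ⊃ 3/5 = 1
β ⊃ β = 2/5 ⊃ 2/5 = 1
¬β = ¬2/5 = 3/5
(β ⊃ β) ∧ ¬β = 1 ∧ 3/5 = 3/5
(¬α ⊃ ¬(β ∨ β)) ∧ ((β ⊃ β) ∧ ¬β) = 1 ∧ 3/5 = 3/5
¬(¬α ∧ (β ∨ β)) ∧ ((¬α ⊃ ¬(β ∨ β)) ∧ ((β ⊃ β) ∧ ¬β)) = 4/5 ∧ 3/5 = 3/5
(((((β ∧ β) ⊃ (β ∧ α)) ∧ ¬(β ∧ α)) ∨ ((α ∧ β) ∨ ((α ⊃ β) ∧ (α ⊃ β)))) ∨ ((β ⊃ ¬β) ∨ (((β ∧ β) ∧ (α ∧ α)) ⊃ ¬(α ⊃ α)))) ∧ (¬(¬α ∧ (β ∨ β)) ∧ ((¬α ⊃ ¬(β ∨ β)) ∧ ((β ⊃ β) ∧ ¬β))) = 1 ∧ 3/5 = 3/5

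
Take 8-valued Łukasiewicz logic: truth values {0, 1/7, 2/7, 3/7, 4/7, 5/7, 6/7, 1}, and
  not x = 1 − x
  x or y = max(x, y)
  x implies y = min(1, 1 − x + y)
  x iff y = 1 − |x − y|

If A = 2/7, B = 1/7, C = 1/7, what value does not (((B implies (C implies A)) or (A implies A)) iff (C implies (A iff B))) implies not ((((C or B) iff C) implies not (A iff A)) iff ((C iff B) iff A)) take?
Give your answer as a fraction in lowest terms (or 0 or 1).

C implies A = 1/7 implies 2/7 = 1
B implies (C implies A) = 1/7 implies 1 = 1
A implies A = 2/7 implies 2/7 = 1
(B implies (C implies A)) or (A implies A) = 1 or 1 = 1
A iff B = 2/7 iff 1/7 = 6/7
C implies (A iff B) = 1/7 implies 6/7 = 1
((B implies (C implies A)) or (A implies A)) iff (C implies (A iff B)) = 1 iff 1 = 1
not (((B implies (C implies A)) or (A implies A)) iff (C implies (A iff B))) = not 1 = 0
C or B = 1/7 or 1/7 = 1/7
(C or B) iff C = 1/7 iff 1/7 = 1
A iff A = 2/7 iff 2/7 = 1
not (A iff A) = not 1 = 0
((C or B) iff C) implies not (A iff A) = 1 implies 0 = 0
C iff B = 1/7 iff 1/7 = 1
(C iff B) iff A = 1 iff 2/7 = 2/7
(((C or B) iff C) implies not (A iff A)) iff ((C iff B) iff A) = 0 iff 2/7 = 5/7
not ((((C or B) iff C) implies not (A iff A)) iff ((C iff B) iff A)) = not 5/7 = 2/7
not (((B implies (C implies A)) or (A implies A)) iff (C implies (A iff B))) implies not ((((C or B) iff C) implies not (A iff A)) iff ((C iff B) iff A)) = 0 implies 2/7 = 1

1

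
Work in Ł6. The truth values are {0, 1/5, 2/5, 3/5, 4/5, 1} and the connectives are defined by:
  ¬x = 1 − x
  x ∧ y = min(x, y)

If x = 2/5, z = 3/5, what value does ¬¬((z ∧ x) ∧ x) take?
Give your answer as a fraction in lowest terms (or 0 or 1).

z ∧ x = 3/5 ∧ 2/5 = 2/5
(z ∧ x) ∧ x = 2/5 ∧ 2/5 = 2/5
¬((z ∧ x) ∧ x) = ¬2/5 = 3/5
¬¬((z ∧ x) ∧ x) = ¬3/5 = 2/5

2/5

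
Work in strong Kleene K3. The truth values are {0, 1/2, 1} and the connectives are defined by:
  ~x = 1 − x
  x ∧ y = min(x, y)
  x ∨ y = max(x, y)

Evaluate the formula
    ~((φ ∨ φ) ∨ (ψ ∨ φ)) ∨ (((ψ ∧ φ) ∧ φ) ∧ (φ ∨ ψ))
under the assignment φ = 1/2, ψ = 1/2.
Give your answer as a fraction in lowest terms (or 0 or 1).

φ ∨ φ = 1/2 ∨ 1/2 = 1/2
ψ ∨ φ = 1/2 ∨ 1/2 = 1/2
(φ ∨ φ) ∨ (ψ ∨ φ) = 1/2 ∨ 1/2 = 1/2
~((φ ∨ φ) ∨ (ψ ∨ φ)) = ~1/2 = 1/2
ψ ∧ φ = 1/2 ∧ 1/2 = 1/2
(ψ ∧ φ) ∧ φ = 1/2 ∧ 1/2 = 1/2
φ ∨ ψ = 1/2 ∨ 1/2 = 1/2
((ψ ∧ φ) ∧ φ) ∧ (φ ∨ ψ) = 1/2 ∧ 1/2 = 1/2
~((φ ∨ φ) ∨ (ψ ∨ φ)) ∨ (((ψ ∧ φ) ∧ φ) ∧ (φ ∨ ψ)) = 1/2 ∨ 1/2 = 1/2

1/2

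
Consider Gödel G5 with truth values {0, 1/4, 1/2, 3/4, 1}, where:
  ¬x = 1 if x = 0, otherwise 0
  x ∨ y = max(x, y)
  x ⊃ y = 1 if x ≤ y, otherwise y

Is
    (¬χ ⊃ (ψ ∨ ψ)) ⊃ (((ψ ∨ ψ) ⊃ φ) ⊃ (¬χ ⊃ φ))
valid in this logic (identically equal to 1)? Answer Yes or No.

Yes

At φ = 3/4, ψ = 1, χ = 1/4, for instance:
¬χ = ¬1/4 = 0
ψ ∨ ψ = 1 ∨ 1 = 1
¬χ ⊃ (ψ ∨ ψ) = 0 ⊃ 1 = 1
(ψ ∨ ψ) ⊃ φ = 1 ⊃ 3/4 = 3/4
¬χ ⊃ φ = 0 ⊃ 3/4 = 1
((ψ ∨ ψ) ⊃ φ) ⊃ (¬χ ⊃ φ) = 3/4 ⊃ 1 = 1
(¬χ ⊃ (ψ ∨ ψ)) ⊃ (((ψ ∨ ψ) ⊃ φ) ⊃ (¬χ ⊃ φ)) = 1 ⊃ 1 = 1
and checking the remaining 124 assignments likewise gives ≥ 1 in every case.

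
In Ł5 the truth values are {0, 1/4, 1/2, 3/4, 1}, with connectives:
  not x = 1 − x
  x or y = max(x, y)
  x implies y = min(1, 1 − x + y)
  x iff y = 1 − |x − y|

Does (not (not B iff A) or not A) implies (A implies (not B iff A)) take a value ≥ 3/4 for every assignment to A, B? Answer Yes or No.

Counterexample: take A = 1, B = 3/4.
not B = not 3/4 = 1/4
not B iff A = 1/4 iff 1 = 1/4
not (not B iff A) = not 1/4 = 3/4
not A = not 1 = 0
not (not B iff A) or not A = 3/4 or 0 = 3/4
not B = not 3/4 = 1/4
not B iff A = 1/4 iff 1 = 1/4
A implies (not B iff A) = 1 implies 1/4 = 1/4
(not (not B iff A) or not A) implies (A implies (not B iff A)) = 3/4 implies 1/4 = 1/2
This gives 1/2, which is below 3/4.

No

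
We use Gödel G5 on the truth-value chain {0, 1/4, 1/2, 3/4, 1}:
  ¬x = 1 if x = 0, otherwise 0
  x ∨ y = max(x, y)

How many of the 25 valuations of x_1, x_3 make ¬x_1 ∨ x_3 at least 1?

9

value 1: 9 assignments (counts)
value 3/4: 4 assignments
value 1/2: 4 assignments
value 1/4: 4 assignments
value 0: 4 assignments
So 9 of the 25 assignments meet the threshold.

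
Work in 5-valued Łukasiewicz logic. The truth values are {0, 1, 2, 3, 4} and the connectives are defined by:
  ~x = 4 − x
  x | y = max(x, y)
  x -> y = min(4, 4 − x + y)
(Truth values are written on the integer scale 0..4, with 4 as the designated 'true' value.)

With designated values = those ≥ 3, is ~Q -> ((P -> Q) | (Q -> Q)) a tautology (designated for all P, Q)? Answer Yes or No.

At P = 1, Q = 1, for instance:
~Q = ~1 = 3
P -> Q = 1 -> 1 = 4
Q -> Q = 1 -> 1 = 4
(P -> Q) | (Q -> Q) = 4 | 4 = 4
~Q -> ((P -> Q) | (Q -> Q)) = 3 -> 4 = 4
and checking the remaining 24 assignments likewise gives ≥ 3 in every case.

Yes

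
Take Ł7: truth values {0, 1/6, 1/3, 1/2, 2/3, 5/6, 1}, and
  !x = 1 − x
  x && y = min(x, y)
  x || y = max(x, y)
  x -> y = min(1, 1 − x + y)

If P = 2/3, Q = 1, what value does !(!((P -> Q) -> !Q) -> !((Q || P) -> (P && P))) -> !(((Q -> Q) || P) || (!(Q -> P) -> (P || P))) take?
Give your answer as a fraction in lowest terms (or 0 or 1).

1/3

P -> Q = 2/3 -> 1 = 1
!Q = !1 = 0
(P -> Q) -> !Q = 1 -> 0 = 0
!((P -> Q) -> !Q) = !0 = 1
Q || P = 1 || 2/3 = 1
P && P = 2/3 && 2/3 = 2/3
(Q || P) -> (P && P) = 1 -> 2/3 = 2/3
!((Q || P) -> (P && P)) = !2/3 = 1/3
!((P -> Q) -> !Q) -> !((Q || P) -> (P && P)) = 1 -> 1/3 = 1/3
!(!((P -> Q) -> !Q) -> !((Q || P) -> (P && P))) = !1/3 = 2/3
Q -> Q = 1 -> 1 = 1
(Q -> Q) || P = 1 || 2/3 = 1
Q -> P = 1 -> 2/3 = 2/3
!(Q -> P) = !2/3 = 1/3
P || P = 2/3 || 2/3 = 2/3
!(Q -> P) -> (P || P) = 1/3 -> 2/3 = 1
((Q -> Q) || P) || (!(Q -> P) -> (P || P)) = 1 || 1 = 1
!(((Q -> Q) || P) || (!(Q -> P) -> (P || P))) = !1 = 0
!(!((P -> Q) -> !Q) -> !((Q || P) -> (P && P))) -> !(((Q -> Q) || P) || (!(Q -> P) -> (P || P))) = 2/3 -> 0 = 1/3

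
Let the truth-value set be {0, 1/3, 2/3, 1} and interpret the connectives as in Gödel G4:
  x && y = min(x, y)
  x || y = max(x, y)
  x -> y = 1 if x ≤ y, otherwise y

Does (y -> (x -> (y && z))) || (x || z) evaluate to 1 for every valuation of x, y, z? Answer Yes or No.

Counterexample: take x = 1/3, y = 1/3, z = 0.
y && z = 1/3 && 0 = 0
x -> (y && z) = 1/3 -> 0 = 0
y -> (x -> (y && z)) = 1/3 -> 0 = 0
x || z = 1/3 || 0 = 1/3
(y -> (x -> (y && z))) || (x || z) = 0 || 1/3 = 1/3
This gives 1/3 ≠ 1.

No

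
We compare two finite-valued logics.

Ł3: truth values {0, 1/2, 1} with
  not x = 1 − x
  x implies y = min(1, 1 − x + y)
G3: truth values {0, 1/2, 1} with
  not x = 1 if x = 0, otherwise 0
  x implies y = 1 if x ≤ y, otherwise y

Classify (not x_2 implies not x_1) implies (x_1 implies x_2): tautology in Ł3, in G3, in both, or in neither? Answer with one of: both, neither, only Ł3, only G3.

only Ł3

In Ł3: every assignment gives 1 — tautology.
In G3: at x_1 = 1, x_2 = 1/2 the value is 1/2 — not a tautology.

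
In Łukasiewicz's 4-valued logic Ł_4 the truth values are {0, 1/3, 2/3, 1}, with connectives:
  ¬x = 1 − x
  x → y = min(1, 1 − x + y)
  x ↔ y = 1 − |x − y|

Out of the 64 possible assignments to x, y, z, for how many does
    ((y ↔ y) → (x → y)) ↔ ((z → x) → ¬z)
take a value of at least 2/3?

53

value 1: 31 assignments (counts)
value 2/3: 22 assignments (counts)
value 1/3: 9 assignments
value 0: 2 assignments
So 53 of the 64 assignments meet the threshold.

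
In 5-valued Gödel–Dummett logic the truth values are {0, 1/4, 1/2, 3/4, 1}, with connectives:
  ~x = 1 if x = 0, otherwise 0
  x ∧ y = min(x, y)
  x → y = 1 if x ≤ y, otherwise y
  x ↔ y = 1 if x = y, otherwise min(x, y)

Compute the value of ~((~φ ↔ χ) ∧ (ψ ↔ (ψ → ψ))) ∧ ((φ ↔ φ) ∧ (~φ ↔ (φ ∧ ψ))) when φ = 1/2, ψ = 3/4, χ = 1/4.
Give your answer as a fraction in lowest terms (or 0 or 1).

0

~φ = ~1/2 = 0
~φ ↔ χ = 0 ↔ 1/4 = 0
ψ → ψ = 3/4 → 3/4 = 1
ψ ↔ (ψ → ψ) = 3/4 ↔ 1 = 3/4
(~φ ↔ χ) ∧ (ψ ↔ (ψ → ψ)) = 0 ∧ 3/4 = 0
~((~φ ↔ χ) ∧ (ψ ↔ (ψ → ψ))) = ~0 = 1
φ ↔ φ = 1/2 ↔ 1/2 = 1
~φ = ~1/2 = 0
φ ∧ ψ = 1/2 ∧ 3/4 = 1/2
~φ ↔ (φ ∧ ψ) = 0 ↔ 1/2 = 0
(φ ↔ φ) ∧ (~φ ↔ (φ ∧ ψ)) = 1 ∧ 0 = 0
~((~φ ↔ χ) ∧ (ψ ↔ (ψ → ψ))) ∧ ((φ ↔ φ) ∧ (~φ ↔ (φ ∧ ψ))) = 1 ∧ 0 = 0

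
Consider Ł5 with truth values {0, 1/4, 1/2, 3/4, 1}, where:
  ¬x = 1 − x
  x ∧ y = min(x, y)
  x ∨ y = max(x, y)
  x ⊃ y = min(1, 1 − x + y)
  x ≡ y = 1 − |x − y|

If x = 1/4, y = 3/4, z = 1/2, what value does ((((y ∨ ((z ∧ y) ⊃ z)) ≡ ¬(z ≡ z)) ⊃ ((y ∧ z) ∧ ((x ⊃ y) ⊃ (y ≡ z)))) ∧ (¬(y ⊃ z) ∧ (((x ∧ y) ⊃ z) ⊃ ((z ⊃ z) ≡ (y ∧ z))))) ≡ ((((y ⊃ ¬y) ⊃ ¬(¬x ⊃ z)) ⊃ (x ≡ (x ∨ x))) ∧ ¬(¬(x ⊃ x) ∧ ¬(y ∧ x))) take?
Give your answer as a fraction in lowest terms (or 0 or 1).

1/4

z ∧ y = 1/2 ∧ 3/4 = 1/2
(z ∧ y) ⊃ z = 1/2 ⊃ 1/2 = 1
y ∨ ((z ∧ y) ⊃ z) = 3/4 ∨ 1 = 1
z ≡ z = 1/2 ≡ 1/2 = 1
¬(z ≡ z) = ¬1 = 0
(y ∨ ((z ∧ y) ⊃ z)) ≡ ¬(z ≡ z) = 1 ≡ 0 = 0
y ∧ z = 3/4 ∧ 1/2 = 1/2
x ⊃ y = 1/4 ⊃ 3/4 = 1
y ≡ z = 3/4 ≡ 1/2 = 3/4
(x ⊃ y) ⊃ (y ≡ z) = 1 ⊃ 3/4 = 3/4
(y ∧ z) ∧ ((x ⊃ y) ⊃ (y ≡ z)) = 1/2 ∧ 3/4 = 1/2
((y ∨ ((z ∧ y) ⊃ z)) ≡ ¬(z ≡ z)) ⊃ ((y ∧ z) ∧ ((x ⊃ y) ⊃ (y ≡ z))) = 0 ⊃ 1/2 = 1
y ⊃ z = 3/4 ⊃ 1/2 = 3/4
¬(y ⊃ z) = ¬3/4 = 1/4
x ∧ y = 1/4 ∧ 3/4 = 1/4
(x ∧ y) ⊃ z = 1/4 ⊃ 1/2 = 1
z ⊃ z = 1/2 ⊃ 1/2 = 1
y ∧ z = 3/4 ∧ 1/2 = 1/2
(z ⊃ z) ≡ (y ∧ z) = 1 ≡ 1/2 = 1/2
((x ∧ y) ⊃ z) ⊃ ((z ⊃ z) ≡ (y ∧ z)) = 1 ⊃ 1/2 = 1/2
¬(y ⊃ z) ∧ (((x ∧ y) ⊃ z) ⊃ ((z ⊃ z) ≡ (y ∧ z))) = 1/4 ∧ 1/2 = 1/4
(((y ∨ ((z ∧ y) ⊃ z)) ≡ ¬(z ≡ z)) ⊃ ((y ∧ z) ∧ ((x ⊃ y) ⊃ (y ≡ z)))) ∧ (¬(y ⊃ z) ∧ (((x ∧ y) ⊃ z) ⊃ ((z ⊃ z) ≡ (y ∧ z)))) = 1 ∧ 1/4 = 1/4
¬y = ¬3/4 = 1/4
y ⊃ ¬y = 3/4 ⊃ 1/4 = 1/2
¬x = ¬1/4 = 3/4
¬x ⊃ z = 3/4 ⊃ 1/2 = 3/4
¬(¬x ⊃ z) = ¬3/4 = 1/4
(y ⊃ ¬y) ⊃ ¬(¬x ⊃ z) = 1/2 ⊃ 1/4 = 3/4
x ∨ x = 1/4 ∨ 1/4 = 1/4
x ≡ (x ∨ x) = 1/4 ≡ 1/4 = 1
((y ⊃ ¬y) ⊃ ¬(¬x ⊃ z)) ⊃ (x ≡ (x ∨ x)) = 3/4 ⊃ 1 = 1
x ⊃ x = 1/4 ⊃ 1/4 = 1
¬(x ⊃ x) = ¬1 = 0
y ∧ x = 3/4 ∧ 1/4 = 1/4
¬(y ∧ x) = ¬1/4 = 3/4
¬(x ⊃ x) ∧ ¬(y ∧ x) = 0 ∧ 3/4 = 0
¬(¬(x ⊃ x) ∧ ¬(y ∧ x)) = ¬0 = 1
(((y ⊃ ¬y) ⊃ ¬(¬x ⊃ z)) ⊃ (x ≡ (x ∨ x))) ∧ ¬(¬(x ⊃ x) ∧ ¬(y ∧ x)) = 1 ∧ 1 = 1
((((y ∨ ((z ∧ y) ⊃ z)) ≡ ¬(z ≡ z)) ⊃ ((y ∧ z) ∧ ((x ⊃ y) ⊃ (y ≡ z)))) ∧ (¬(y ⊃ z) ∧ (((x ∧ y) ⊃ z) ⊃ ((z ⊃ z) ≡ (y ∧ z))))) ≡ ((((y ⊃ ¬y) ⊃ ¬(¬x ⊃ z)) ⊃ (x ≡ (x ∨ x))) ∧ ¬(¬(x ⊃ x) ∧ ¬(y ∧ x))) = 1/4 ≡ 1 = 1/4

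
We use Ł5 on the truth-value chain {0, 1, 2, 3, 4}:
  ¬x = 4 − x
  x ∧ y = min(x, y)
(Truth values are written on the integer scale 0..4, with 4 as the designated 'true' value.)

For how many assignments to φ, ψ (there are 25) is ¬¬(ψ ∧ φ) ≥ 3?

value 4: 1 assignment (counts)
value 3: 3 assignments (counts)
value 2: 5 assignments
value 1: 7 assignments
value 0: 9 assignments
So 4 of the 25 assignments meet the threshold.

4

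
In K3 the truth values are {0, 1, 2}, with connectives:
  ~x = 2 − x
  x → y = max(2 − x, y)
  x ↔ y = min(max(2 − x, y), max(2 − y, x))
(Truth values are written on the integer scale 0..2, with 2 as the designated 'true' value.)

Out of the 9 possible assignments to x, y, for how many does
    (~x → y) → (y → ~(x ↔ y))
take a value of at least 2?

x = 0, y = 0 ↦ 2  ≥
x = 0, y = 1 ↦ 1  <
x = 0, y = 2 ↦ 2  ≥
x = 1, y = 0 ↦ 2  ≥
x = 1, y = 1 ↦ 1  <
x = 1, y = 2 ↦ 1  <
x = 2, y = 0 ↦ 2  ≥
x = 2, y = 1 ↦ 1  <
x = 2, y = 2 ↦ 0  <
So 4 of the 9 assignments meet the threshold.

4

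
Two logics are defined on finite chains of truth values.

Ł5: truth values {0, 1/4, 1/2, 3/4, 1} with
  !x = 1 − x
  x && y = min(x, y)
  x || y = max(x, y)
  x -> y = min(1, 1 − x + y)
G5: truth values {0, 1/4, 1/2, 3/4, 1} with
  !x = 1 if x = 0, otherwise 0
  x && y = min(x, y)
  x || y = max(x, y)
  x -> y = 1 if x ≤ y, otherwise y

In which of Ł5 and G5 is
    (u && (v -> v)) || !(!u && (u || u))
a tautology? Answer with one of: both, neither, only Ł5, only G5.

only G5

In Ł5: at u = 1/4, v = 0 the value is 3/4 — not a tautology.
In G5: every assignment gives 1 — tautology.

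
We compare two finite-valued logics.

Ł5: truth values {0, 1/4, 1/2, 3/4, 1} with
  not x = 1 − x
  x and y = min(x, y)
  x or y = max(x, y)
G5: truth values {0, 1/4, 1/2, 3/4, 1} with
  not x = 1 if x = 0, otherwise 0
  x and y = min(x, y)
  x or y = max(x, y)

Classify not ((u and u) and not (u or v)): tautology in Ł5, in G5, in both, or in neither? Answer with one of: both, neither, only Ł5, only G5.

In Ł5: at u = 1/4, v = 0 the value is 3/4 — not a tautology.
In G5: every assignment gives 1 — tautology.

only G5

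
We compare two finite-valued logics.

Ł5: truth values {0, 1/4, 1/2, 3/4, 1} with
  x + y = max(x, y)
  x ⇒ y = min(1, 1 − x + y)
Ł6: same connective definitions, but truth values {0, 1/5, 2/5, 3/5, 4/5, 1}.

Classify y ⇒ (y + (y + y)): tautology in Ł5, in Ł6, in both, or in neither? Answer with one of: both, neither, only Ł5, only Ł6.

In Ł5: every assignment gives 1 — tautology.
In Ł6: every assignment gives 1 — tautology.

both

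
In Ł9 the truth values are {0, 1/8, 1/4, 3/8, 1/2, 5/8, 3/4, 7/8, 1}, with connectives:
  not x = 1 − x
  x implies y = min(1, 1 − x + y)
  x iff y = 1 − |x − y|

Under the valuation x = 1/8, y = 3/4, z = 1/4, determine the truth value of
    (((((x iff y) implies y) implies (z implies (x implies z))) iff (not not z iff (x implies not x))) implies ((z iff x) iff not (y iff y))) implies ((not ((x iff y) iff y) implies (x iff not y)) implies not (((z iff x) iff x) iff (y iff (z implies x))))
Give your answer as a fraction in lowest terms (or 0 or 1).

3/4

x iff y = 1/8 iff 3/4 = 3/8
(x iff y) implies y = 3/8 implies 3/4 = 1
x implies z = 1/8 implies 1/4 = 1
z implies (x implies z) = 1/4 implies 1 = 1
((x iff y) implies y) implies (z implies (x implies z)) = 1 implies 1 = 1
not z = not 1/4 = 3/4
not not z = not 3/4 = 1/4
not x = not 1/8 = 7/8
x implies not x = 1/8 implies 7/8 = 1
not not z iff (x implies not x) = 1/4 iff 1 = 1/4
(((x iff y) implies y) implies (z implies (x implies z))) iff (not not z iff (x implies not x)) = 1 iff 1/4 = 1/4
z iff x = 1/4 iff 1/8 = 7/8
y iff y = 3/4 iff 3/4 = 1
not (y iff y) = not 1 = 0
(z iff x) iff not (y iff y) = 7/8 iff 0 = 1/8
((((x iff y) implies y) implies (z implies (x implies z))) iff (not not z iff (x implies not x))) implies ((z iff x) iff not (y iff y)) = 1/4 implies 1/8 = 7/8
x iff y = 1/8 iff 3/4 = 3/8
(x iff y) iff y = 3/8 iff 3/4 = 5/8
not ((x iff y) iff y) = not 5/8 = 3/8
not y = not 3/4 = 1/4
x iff not y = 1/8 iff 1/4 = 7/8
not ((x iff y) iff y) implies (x iff not y) = 3/8 implies 7/8 = 1
z iff x = 1/4 iff 1/8 = 7/8
(z iff x) iff x = 7/8 iff 1/8 = 1/4
z implies x = 1/4 implies 1/8 = 7/8
y iff (z implies x) = 3/4 iff 7/8 = 7/8
((z iff x) iff x) iff (y iff (z implies x)) = 1/4 iff 7/8 = 3/8
not (((z iff x) iff x) iff (y iff (z implies x))) = not 3/8 = 5/8
(not ((x iff y) iff y) implies (x iff not y)) implies not (((z iff x) iff x) iff (y iff (z implies x))) = 1 implies 5/8 = 5/8
(((((x iff y) implies y) implies (z implies (x implies z))) iff (not not z iff (x implies not x))) implies ((z iff x) iff not (y iff y))) implies ((not ((x iff y) iff y) implies (x iff not y)) implies not (((z iff x) iff x) iff (y iff (z implies x)))) = 7/8 implies 5/8 = 3/4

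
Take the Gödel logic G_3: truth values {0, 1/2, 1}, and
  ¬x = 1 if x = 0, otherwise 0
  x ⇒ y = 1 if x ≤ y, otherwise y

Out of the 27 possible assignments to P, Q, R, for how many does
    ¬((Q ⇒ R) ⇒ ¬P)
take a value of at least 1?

14

value 1: 14 assignments (counts)
value 0: 13 assignments
So 14 of the 27 assignments meet the threshold.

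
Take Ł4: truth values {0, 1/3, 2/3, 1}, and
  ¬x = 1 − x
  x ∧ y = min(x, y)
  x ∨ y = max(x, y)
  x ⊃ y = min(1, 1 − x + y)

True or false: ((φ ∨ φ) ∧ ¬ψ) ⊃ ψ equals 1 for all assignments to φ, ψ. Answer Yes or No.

No

Counterexample: take φ = 1/3, ψ = 0.
φ ∨ φ = 1/3 ∨ 1/3 = 1/3
¬ψ = ¬0 = 1
(φ ∨ φ) ∧ ¬ψ = 1/3 ∧ 1 = 1/3
((φ ∨ φ) ∧ ¬ψ) ⊃ ψ = 1/3 ⊃ 0 = 2/3
This gives 2/3 ≠ 1.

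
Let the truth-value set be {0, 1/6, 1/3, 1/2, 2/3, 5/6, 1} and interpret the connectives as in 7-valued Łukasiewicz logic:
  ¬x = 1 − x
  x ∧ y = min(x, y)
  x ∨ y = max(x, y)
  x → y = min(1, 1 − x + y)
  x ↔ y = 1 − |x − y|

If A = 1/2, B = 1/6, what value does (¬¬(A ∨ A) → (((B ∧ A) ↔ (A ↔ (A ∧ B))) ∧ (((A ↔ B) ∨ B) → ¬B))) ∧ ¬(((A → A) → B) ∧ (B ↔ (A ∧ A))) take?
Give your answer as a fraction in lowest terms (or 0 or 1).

A ∨ A = 1/2 ∨ 1/2 = 1/2
¬(A ∨ A) = ¬1/2 = 1/2
¬¬(A ∨ A) = ¬1/2 = 1/2
B ∧ A = 1/6 ∧ 1/2 = 1/6
A ∧ B = 1/2 ∧ 1/6 = 1/6
A ↔ (A ∧ B) = 1/2 ↔ 1/6 = 2/3
(B ∧ A) ↔ (A ↔ (A ∧ B)) = 1/6 ↔ 2/3 = 1/2
A ↔ B = 1/2 ↔ 1/6 = 2/3
(A ↔ B) ∨ B = 2/3 ∨ 1/6 = 2/3
¬B = ¬1/6 = 5/6
((A ↔ B) ∨ B) → ¬B = 2/3 → 5/6 = 1
((B ∧ A) ↔ (A ↔ (A ∧ B))) ∧ (((A ↔ B) ∨ B) → ¬B) = 1/2 ∧ 1 = 1/2
¬¬(A ∨ A) → (((B ∧ A) ↔ (A ↔ (A ∧ B))) ∧ (((A ↔ B) ∨ B) → ¬B)) = 1/2 → 1/2 = 1
A → A = 1/2 → 1/2 = 1
(A → A) → B = 1 → 1/6 = 1/6
A ∧ A = 1/2 ∧ 1/2 = 1/2
B ↔ (A ∧ A) = 1/6 ↔ 1/2 = 2/3
((A → A) → B) ∧ (B ↔ (A ∧ A)) = 1/6 ∧ 2/3 = 1/6
¬(((A → A) → B) ∧ (B ↔ (A ∧ A))) = ¬1/6 = 5/6
(¬¬(A ∨ A) → (((B ∧ A) ↔ (A ↔ (A ∧ B))) ∧ (((A ↔ B) ∨ B) → ¬B))) ∧ ¬(((A → A) → B) ∧ (B ↔ (A ∧ A))) = 1 ∧ 5/6 = 5/6

5/6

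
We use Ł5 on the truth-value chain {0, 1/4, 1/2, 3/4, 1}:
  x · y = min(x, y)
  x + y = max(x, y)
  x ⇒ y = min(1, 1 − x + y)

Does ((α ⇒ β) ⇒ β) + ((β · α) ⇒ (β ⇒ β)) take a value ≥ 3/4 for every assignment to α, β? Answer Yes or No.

At α = 0, β = 1/2, for instance:
α ⇒ β = 0 ⇒ 1/2 = 1
(α ⇒ β) ⇒ β = 1 ⇒ 1/2 = 1/2
β · α = 1/2 · 0 = 0
β ⇒ β = 1/2 ⇒ 1/2 = 1
(β · α) ⇒ (β ⇒ β) = 0 ⇒ 1 = 1
((α ⇒ β) ⇒ β) + ((β · α) ⇒ (β ⇒ β)) = 1/2 + 1 = 1
and checking the remaining 24 assignments likewise gives ≥ 3/4 in every case.

Yes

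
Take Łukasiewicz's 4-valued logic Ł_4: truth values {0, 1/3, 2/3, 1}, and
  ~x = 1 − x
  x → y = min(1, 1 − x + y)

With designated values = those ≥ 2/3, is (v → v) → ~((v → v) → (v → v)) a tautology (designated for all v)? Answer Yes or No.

Counterexample: take v = 0.
v → v = 0 → 0 = 1
v → v = 0 → 0 = 1
v → v = 0 → 0 = 1
(v → v) → (v → v) = 1 → 1 = 1
~((v → v) → (v → v)) = ~1 = 0
(v → v) → ~((v → v) → (v → v)) = 1 → 0 = 0
This gives 0, which is below 2/3.

No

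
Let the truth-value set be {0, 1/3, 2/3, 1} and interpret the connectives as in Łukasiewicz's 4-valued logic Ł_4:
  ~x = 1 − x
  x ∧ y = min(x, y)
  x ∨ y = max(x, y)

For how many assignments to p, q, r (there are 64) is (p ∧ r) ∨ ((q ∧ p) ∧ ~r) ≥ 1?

value 1: 5 assignments (counts)
value 2/3: 19 assignments
value 1/3: 21 assignments
value 0: 19 assignments
So 5 of the 64 assignments meet the threshold.

5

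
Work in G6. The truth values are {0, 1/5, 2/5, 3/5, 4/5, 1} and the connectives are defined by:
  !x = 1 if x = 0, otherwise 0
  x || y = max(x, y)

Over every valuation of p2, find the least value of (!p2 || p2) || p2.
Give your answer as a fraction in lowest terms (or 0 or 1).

1/5

Take p2 = 1/5:
!p2 = !1/5 = 0
!p2 || p2 = 0 || 1/5 = 1/5
(!p2 || p2) || p2 = 1/5 || 1/5 = 1/5
No assignment yields a value below 1/5, so this is the minimum.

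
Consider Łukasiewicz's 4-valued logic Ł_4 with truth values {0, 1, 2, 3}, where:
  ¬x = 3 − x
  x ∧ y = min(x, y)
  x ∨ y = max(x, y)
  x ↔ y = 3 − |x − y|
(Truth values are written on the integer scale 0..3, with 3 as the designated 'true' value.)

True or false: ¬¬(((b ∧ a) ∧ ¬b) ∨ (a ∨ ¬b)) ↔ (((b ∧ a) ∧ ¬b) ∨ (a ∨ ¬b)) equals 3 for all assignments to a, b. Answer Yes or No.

a = 0, b = 0 ↦ 3
a = 0, b = 1 ↦ 3
a = 0, b = 2 ↦ 3
a = 0, b = 3 ↦ 3
a = 1, b = 0 ↦ 3
a = 1, b = 1 ↦ 3
a = 1, b = 2 ↦ 3
a = 1, b = 3 ↦ 3
a = 2, b = 0 ↦ 3
a = 2, b = 1 ↦ 3
a = 2, b = 2 ↦ 3
a = 2, b = 3 ↦ 3
a = 3, b = 0 ↦ 3
a = 3, b = 1 ↦ 3
a = 3, b = 2 ↦ 3
a = 3, b = 3 ↦ 3
Every assignment gives a value ≥ 3.

Yes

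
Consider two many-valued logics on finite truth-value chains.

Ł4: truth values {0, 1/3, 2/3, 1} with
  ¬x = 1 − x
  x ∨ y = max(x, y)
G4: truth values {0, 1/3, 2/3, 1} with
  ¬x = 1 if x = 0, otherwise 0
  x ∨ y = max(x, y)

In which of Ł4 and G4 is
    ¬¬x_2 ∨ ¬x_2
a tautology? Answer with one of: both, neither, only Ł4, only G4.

only G4

In Ł4: at x_2 = 1/3 the value is 2/3 — not a tautology.
In G4: every assignment gives 1 — tautology.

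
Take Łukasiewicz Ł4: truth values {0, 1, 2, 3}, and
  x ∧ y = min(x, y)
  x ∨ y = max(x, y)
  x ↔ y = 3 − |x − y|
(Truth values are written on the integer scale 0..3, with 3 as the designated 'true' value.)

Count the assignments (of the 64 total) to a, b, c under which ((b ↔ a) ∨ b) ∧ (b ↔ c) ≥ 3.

value 3: 7 assignments (counts)
value 2: 26 assignments
value 1: 20 assignments
value 0: 11 assignments
So 7 of the 64 assignments meet the threshold.

7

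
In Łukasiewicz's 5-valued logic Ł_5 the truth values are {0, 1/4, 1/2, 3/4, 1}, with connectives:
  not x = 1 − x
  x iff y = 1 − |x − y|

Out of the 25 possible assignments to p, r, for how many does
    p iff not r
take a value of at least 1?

5

value 1: 5 assignments (counts)
value 3/4: 8 assignments
value 1/2: 6 assignments
value 1/4: 4 assignments
value 0: 2 assignments
So 5 of the 25 assignments meet the threshold.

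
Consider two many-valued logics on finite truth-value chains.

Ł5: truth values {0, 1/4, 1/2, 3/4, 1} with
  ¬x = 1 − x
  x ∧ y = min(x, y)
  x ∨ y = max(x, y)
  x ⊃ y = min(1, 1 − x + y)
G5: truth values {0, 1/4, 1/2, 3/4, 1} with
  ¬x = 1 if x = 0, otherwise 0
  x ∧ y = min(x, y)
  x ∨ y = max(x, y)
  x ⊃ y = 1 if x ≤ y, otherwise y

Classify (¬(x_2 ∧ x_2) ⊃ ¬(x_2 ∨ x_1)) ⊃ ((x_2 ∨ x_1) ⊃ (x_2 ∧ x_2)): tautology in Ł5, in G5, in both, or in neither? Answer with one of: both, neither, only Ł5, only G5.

In Ł5: every assignment gives 1 — tautology.
In G5: at x_1 = 1/2, x_2 = 1/4 the value is 1/4 — not a tautology.

only Ł5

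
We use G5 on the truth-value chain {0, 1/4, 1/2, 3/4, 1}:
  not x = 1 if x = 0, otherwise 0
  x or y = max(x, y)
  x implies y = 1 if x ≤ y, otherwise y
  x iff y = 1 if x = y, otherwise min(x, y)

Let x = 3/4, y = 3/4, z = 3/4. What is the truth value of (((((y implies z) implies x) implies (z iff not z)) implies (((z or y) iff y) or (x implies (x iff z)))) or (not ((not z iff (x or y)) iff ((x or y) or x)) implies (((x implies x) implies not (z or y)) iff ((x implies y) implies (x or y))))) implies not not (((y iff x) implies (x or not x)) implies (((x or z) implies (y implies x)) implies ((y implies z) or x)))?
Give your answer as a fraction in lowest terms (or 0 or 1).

1

y implies z = 3/4 implies 3/4 = 1
(y implies z) implies x = 1 implies 3/4 = 3/4
not z = not 3/4 = 0
z iff not z = 3/4 iff 0 = 0
((y implies z) implies x) implies (z iff not z) = 3/4 implies 0 = 0
z or y = 3/4 or 3/4 = 3/4
(z or y) iff y = 3/4 iff 3/4 = 1
x iff z = 3/4 iff 3/4 = 1
x implies (x iff z) = 3/4 implies 1 = 1
((z or y) iff y) or (x implies (x iff z)) = 1 or 1 = 1
(((y implies z) implies x) implies (z iff not z)) implies (((z or y) iff y) or (x implies (x iff z))) = 0 implies 1 = 1
not z = not 3/4 = 0
x or y = 3/4 or 3/4 = 3/4
not z iff (x or y) = 0 iff 3/4 = 0
x or y = 3/4 or 3/4 = 3/4
(x or y) or x = 3/4 or 3/4 = 3/4
(not z iff (x or y)) iff ((x or y) or x) = 0 iff 3/4 = 0
not ((not z iff (x or y)) iff ((x or y) or x)) = not 0 = 1
x implies x = 3/4 implies 3/4 = 1
z or y = 3/4 or 3/4 = 3/4
not (z or y) = not 3/4 = 0
(x implies x) implies not (z or y) = 1 implies 0 = 0
x implies y = 3/4 implies 3/4 = 1
x or y = 3/4 or 3/4 = 3/4
(x implies y) implies (x or y) = 1 implies 3/4 = 3/4
((x implies x) implies not (z or y)) iff ((x implies y) implies (x or y)) = 0 iff 3/4 = 0
not ((not z iff (x or y)) iff ((x or y) or x)) implies (((x implies x) implies not (z or y)) iff ((x implies y) implies (x or y))) = 1 implies 0 = 0
((((y implies z) implies x) implies (z iff not z)) implies (((z or y) iff y) or (x implies (x iff z)))) or (not ((not z iff (x or y)) iff ((x or y) or x)) implies (((x implies x) implies not (z or y)) iff ((x implies y) implies (x or y)))) = 1 or 0 = 1
y iff x = 3/4 iff 3/4 = 1
not x = not 3/4 = 0
x or not x = 3/4 or 0 = 3/4
(y iff x) implies (x or not x) = 1 implies 3/4 = 3/4
x or z = 3/4 or 3/4 = 3/4
y implies x = 3/4 implies 3/4 = 1
(x or z) implies (y implies x) = 3/4 implies 1 = 1
y implies z = 3/4 implies 3/4 = 1
(y implies z) or x = 1 or 3/4 = 1
((x or z) implies (y implies x)) implies ((y implies z) or x) = 1 implies 1 = 1
((y iff x) implies (x or not x)) implies (((x or z) implies (y implies x)) implies ((y implies z) or x)) = 3/4 implies 1 = 1
not (((y iff x) implies (x or not x)) implies (((x or z) implies (y implies x)) implies ((y implies z) or x))) = not 1 = 0
not not (((y iff x) implies (x or not x)) implies (((x or z) implies (y implies x)) implies ((y implies z) or x))) = not 0 = 1
(((((y implies z) implies x) implies (z iff not z)) implies (((z or y) iff y) or (x implies (x iff z)))) or (not ((not z iff (x or y)) iff ((x or y) or x)) implies (((x implies x) implies not (z or y)) iff ((x implies y) implies (x or y))))) implies not not (((y iff x) implies (x or not x)) implies (((x or z) implies (y implies x)) implies ((y implies z) or x))) = 1 implies 1 = 1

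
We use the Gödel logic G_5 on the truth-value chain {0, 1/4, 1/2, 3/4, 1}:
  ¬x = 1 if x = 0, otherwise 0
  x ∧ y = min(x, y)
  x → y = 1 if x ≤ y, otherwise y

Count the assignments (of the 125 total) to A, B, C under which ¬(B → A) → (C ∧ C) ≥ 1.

value 1: 109 assignments (counts)
value 3/4: 4 assignments
value 1/2: 4 assignments
value 1/4: 4 assignments
value 0: 4 assignments
So 109 of the 125 assignments meet the threshold.

109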